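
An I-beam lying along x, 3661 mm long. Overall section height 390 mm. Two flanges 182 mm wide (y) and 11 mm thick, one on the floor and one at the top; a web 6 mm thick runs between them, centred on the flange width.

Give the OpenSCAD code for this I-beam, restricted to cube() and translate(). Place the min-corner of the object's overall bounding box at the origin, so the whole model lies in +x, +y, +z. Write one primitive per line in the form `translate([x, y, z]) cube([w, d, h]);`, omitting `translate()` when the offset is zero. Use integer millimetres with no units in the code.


cube([3661, 182, 11]);
translate([0, 88, 11]) cube([3661, 6, 368]);
translate([0, 0, 379]) cube([3661, 182, 11]);


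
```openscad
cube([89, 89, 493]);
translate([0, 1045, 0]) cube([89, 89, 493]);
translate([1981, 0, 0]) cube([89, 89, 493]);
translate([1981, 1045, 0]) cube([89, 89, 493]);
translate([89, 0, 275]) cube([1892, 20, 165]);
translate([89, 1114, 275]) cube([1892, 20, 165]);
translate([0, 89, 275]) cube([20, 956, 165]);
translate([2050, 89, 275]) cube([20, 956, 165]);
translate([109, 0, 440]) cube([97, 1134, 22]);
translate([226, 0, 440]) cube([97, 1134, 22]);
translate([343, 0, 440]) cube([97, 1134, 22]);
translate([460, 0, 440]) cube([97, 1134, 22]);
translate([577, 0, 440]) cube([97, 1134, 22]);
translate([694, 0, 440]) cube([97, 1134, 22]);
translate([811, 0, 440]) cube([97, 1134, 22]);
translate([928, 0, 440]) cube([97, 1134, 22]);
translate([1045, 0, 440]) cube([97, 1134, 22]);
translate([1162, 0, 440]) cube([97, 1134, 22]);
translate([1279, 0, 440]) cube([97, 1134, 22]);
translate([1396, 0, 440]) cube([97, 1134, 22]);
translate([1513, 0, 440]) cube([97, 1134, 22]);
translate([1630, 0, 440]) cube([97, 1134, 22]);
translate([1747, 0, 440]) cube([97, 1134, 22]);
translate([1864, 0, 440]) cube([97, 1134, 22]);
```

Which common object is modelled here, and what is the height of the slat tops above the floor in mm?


A bed frame. The slat-top height is 462 mm.

Four posts, four rails, and a row of slats — a bed frame. Slats sit on the rails at z = 275 + 165 = 440; with slat thickness 22, the top is 462 mm.


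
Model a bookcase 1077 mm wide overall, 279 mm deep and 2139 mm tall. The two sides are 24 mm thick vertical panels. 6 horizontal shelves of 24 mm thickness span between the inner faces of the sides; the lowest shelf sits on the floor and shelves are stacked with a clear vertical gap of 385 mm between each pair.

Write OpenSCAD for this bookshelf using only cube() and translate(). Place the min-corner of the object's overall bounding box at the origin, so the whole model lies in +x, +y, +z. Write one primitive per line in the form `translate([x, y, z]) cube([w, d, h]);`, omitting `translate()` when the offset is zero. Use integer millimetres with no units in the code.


cube([24, 279, 2139]);
translate([1053, 0, 0]) cube([24, 279, 2139]);
translate([24, 0, 0]) cube([1029, 279, 24]);
translate([24, 0, 409]) cube([1029, 279, 24]);
translate([24, 0, 818]) cube([1029, 279, 24]);
translate([24, 0, 1227]) cube([1029, 279, 24]);
translate([24, 0, 1636]) cube([1029, 279, 24]);
translate([24, 0, 2045]) cube([1029, 279, 24]);


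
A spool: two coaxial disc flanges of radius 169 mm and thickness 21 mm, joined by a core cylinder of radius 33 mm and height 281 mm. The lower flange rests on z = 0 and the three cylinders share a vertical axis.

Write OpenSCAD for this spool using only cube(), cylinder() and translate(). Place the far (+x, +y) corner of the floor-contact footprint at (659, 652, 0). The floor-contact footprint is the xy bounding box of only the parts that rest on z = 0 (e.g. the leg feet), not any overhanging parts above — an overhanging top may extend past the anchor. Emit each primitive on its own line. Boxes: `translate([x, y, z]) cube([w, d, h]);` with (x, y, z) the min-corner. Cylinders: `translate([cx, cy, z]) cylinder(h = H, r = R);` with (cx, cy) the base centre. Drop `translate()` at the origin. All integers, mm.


translate([490, 483, 0]) cylinder(h = 21, r = 169);
translate([490, 483, 21]) cylinder(h = 281, r = 33);
translate([490, 483, 302]) cylinder(h = 21, r = 169);


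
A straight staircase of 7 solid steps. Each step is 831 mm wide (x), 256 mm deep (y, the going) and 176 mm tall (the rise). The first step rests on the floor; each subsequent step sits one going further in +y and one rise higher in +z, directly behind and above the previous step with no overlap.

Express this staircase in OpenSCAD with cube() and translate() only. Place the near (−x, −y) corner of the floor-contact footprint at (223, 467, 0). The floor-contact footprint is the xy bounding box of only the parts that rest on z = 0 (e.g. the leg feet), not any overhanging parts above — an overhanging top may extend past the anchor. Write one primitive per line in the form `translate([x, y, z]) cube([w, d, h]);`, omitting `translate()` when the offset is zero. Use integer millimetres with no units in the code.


translate([223, 467, 0]) cube([831, 256, 176]);
translate([223, 723, 176]) cube([831, 256, 176]);
translate([223, 979, 352]) cube([831, 256, 176]);
translate([223, 1235, 528]) cube([831, 256, 176]);
translate([223, 1491, 704]) cube([831, 256, 176]);
translate([223, 1747, 880]) cube([831, 256, 176]);
translate([223, 2003, 1056]) cube([831, 256, 176]);


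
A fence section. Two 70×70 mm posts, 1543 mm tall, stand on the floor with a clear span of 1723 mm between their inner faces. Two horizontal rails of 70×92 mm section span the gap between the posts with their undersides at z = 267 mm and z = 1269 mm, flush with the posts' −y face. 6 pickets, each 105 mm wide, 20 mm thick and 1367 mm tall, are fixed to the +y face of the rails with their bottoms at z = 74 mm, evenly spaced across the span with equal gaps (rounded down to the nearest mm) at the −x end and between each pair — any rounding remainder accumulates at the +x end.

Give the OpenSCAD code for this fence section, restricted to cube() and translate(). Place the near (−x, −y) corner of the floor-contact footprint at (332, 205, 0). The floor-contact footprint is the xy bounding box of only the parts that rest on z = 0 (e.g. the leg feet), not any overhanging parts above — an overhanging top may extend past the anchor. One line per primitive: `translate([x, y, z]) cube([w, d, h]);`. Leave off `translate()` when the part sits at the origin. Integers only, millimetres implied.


translate([332, 205, 0]) cube([70, 70, 1543]);
translate([2125, 205, 0]) cube([70, 70, 1543]);
translate([402, 205, 267]) cube([1723, 70, 92]);
translate([402, 205, 1269]) cube([1723, 70, 92]);
translate([558, 275, 74]) cube([105, 20, 1367]);
translate([819, 275, 74]) cube([105, 20, 1367]);
translate([1080, 275, 74]) cube([105, 20, 1367]);
translate([1341, 275, 74]) cube([105, 20, 1367]);
translate([1602, 275, 74]) cube([105, 20, 1367]);
translate([1863, 275, 74]) cube([105, 20, 1367]);


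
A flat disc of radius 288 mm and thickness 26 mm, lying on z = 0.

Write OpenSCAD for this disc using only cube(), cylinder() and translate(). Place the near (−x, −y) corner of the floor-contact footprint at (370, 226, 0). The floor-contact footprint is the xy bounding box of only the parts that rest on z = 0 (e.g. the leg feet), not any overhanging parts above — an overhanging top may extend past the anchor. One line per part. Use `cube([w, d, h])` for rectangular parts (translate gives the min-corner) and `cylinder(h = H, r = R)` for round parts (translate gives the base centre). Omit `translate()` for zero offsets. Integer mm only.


translate([658, 514, 0]) cylinder(h = 26, r = 288);


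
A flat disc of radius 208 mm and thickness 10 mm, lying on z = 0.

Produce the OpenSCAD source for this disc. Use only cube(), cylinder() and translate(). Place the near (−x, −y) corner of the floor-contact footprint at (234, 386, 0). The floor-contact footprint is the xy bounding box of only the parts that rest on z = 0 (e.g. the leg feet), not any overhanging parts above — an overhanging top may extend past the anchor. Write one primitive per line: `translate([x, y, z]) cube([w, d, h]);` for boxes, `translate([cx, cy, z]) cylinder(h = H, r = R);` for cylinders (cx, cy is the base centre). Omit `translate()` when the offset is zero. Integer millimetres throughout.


translate([442, 594, 0]) cylinder(h = 10, r = 208);


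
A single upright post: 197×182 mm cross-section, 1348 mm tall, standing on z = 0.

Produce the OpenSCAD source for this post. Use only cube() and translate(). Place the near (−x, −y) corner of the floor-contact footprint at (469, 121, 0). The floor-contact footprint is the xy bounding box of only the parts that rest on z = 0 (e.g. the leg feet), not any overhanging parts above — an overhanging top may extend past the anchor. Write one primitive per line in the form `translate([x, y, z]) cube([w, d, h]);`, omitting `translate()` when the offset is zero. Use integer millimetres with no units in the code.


translate([469, 121, 0]) cube([197, 182, 1348]);


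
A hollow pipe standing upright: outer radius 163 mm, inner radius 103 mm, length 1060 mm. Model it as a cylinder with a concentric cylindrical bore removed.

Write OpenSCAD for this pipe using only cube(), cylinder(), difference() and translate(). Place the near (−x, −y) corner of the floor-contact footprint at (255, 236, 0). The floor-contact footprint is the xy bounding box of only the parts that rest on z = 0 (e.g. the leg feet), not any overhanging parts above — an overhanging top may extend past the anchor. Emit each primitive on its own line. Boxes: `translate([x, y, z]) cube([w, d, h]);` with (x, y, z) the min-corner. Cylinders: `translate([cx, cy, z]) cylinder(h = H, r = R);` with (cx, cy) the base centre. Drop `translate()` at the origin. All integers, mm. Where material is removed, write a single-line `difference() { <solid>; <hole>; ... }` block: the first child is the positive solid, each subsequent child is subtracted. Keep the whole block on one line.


difference() { translate([418, 399, 0]) cylinder(h = 1060, r = 163); translate([418, 399, 0]) cylinder(h = 1060, r = 103); }


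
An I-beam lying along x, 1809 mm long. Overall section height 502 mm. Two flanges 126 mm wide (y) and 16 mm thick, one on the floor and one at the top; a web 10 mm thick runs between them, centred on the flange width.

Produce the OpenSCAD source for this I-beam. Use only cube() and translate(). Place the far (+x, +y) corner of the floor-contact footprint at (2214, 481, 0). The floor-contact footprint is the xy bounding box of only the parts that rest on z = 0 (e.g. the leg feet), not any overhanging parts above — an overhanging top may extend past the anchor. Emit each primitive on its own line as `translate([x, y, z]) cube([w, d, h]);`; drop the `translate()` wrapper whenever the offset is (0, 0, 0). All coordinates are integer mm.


translate([405, 355, 0]) cube([1809, 126, 16]);
translate([405, 413, 16]) cube([1809, 10, 470]);
translate([405, 355, 486]) cube([1809, 126, 16]);


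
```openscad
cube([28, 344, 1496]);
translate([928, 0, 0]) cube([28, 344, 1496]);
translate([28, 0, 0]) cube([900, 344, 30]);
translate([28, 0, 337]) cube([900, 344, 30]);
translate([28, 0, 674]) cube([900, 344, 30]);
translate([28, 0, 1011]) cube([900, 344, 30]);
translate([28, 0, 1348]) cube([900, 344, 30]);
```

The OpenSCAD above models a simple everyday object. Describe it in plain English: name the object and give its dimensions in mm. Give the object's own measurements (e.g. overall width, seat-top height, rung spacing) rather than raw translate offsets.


An open bookshelf. Two side panels, each 28 mm thick, 344 mm deep and 1496 mm tall, stand 956 mm apart (outside-to-outside). Between them sit 5 shelves, each 30 mm thick and 344 mm deep, spanning the full gap between the sides. The bottom shelf rests on the floor (its underside at z = 0) and the clear gap between one shelf's top and the next shelf's underside is 307 mm.


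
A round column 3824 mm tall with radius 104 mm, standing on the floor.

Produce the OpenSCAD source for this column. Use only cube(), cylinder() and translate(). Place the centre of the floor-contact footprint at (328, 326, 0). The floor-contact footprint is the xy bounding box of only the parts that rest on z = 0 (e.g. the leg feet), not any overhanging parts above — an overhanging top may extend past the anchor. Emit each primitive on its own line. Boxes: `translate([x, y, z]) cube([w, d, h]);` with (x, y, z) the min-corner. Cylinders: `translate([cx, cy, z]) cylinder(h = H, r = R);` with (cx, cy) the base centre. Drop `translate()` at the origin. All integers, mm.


translate([328, 326, 0]) cylinder(h = 3824, r = 104);


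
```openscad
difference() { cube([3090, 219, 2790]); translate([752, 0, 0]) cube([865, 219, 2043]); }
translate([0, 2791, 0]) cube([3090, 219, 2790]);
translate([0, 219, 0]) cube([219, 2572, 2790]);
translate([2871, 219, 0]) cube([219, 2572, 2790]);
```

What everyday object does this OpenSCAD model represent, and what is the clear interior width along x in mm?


A single room. The interior width is 2652 mm.

Four walls enclosing a rectangle with a door in the front wall — a room. Outside width 3090 minus two 219 mm walls gives 2652 mm.


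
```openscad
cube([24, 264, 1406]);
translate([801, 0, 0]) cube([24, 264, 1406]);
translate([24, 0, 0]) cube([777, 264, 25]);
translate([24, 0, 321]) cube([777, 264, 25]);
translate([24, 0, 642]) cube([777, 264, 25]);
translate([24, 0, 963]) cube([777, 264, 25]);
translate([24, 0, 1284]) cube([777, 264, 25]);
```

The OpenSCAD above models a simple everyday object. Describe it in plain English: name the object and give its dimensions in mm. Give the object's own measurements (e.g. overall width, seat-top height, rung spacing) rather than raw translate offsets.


An open bookshelf. Two side panels, each 24 mm thick, 264 mm deep and 1406 mm tall, stand 825 mm apart (outside-to-outside). Between them sit 5 shelves, each 25 mm thick and 264 mm deep, spanning the full gap between the sides. The bottom shelf rests on the floor (its underside at z = 0) and the clear gap between one shelf's top and the next shelf's underside is 296 mm.


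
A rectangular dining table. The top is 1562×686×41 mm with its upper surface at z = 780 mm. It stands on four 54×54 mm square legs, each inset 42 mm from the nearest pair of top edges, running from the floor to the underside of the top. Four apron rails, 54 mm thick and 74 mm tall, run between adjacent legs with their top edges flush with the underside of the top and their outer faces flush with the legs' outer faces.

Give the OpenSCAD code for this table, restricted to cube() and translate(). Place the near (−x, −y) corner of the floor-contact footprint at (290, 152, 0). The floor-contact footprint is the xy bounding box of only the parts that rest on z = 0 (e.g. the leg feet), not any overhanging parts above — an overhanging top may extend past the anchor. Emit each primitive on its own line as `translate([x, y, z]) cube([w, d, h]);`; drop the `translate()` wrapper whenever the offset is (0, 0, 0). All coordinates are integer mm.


translate([248, 110, 739]) cube([1562, 686, 41]);
translate([290, 152, 0]) cube([54, 54, 739]);
translate([1714, 152, 0]) cube([54, 54, 739]);
translate([290, 700, 0]) cube([54, 54, 739]);
translate([1714, 700, 0]) cube([54, 54, 739]);
translate([344, 152, 665]) cube([1370, 54, 74]);
translate([344, 700, 665]) cube([1370, 54, 74]);
translate([290, 206, 665]) cube([54, 494, 74]);
translate([1714, 206, 665]) cube([54, 494, 74]);


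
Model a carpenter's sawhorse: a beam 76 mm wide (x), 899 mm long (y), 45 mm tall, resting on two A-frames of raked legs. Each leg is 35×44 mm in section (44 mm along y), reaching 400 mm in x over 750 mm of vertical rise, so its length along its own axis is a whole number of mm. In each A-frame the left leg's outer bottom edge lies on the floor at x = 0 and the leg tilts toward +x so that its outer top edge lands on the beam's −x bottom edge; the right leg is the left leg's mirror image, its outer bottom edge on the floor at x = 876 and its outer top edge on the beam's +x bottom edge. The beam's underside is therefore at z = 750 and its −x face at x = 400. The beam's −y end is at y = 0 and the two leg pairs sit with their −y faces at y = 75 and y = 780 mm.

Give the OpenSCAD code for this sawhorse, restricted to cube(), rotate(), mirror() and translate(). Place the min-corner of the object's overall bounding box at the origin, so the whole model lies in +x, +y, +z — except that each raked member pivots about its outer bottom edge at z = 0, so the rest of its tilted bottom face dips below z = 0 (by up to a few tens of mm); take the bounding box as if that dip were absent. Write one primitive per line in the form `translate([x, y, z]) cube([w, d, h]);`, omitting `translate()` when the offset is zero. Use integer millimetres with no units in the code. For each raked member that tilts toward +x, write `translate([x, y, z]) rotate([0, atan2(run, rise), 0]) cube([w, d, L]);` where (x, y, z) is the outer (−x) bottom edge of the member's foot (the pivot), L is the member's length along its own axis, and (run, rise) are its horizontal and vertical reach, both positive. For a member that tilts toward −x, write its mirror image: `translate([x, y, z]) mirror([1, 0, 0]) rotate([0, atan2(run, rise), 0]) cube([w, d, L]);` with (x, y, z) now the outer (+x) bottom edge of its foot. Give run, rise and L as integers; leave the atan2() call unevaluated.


translate([400, 0, 750]) cube([76, 899, 45]);
translate([0, 75, 0]) rotate([0, atan2(400, 750), 0]) cube([35, 44, 850]);
translate([876, 75, 0]) mirror([1, 0, 0]) rotate([0, atan2(400, 750), 0]) cube([35, 44, 850]);
translate([0, 780, 0]) rotate([0, atan2(400, 750), 0]) cube([35, 44, 850]);
translate([876, 780, 0]) mirror([1, 0, 0]) rotate([0, atan2(400, 750), 0]) cube([35, 44, 850]);


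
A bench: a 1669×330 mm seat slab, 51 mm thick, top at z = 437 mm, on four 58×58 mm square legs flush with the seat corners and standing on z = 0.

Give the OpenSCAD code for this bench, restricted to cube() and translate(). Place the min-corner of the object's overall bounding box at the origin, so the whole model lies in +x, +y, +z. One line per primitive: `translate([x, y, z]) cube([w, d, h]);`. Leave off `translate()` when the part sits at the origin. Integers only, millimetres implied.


translate([0, 0, 386]) cube([1669, 330, 51]);
cube([58, 58, 386]);
translate([0, 272, 0]) cube([58, 58, 386]);
translate([1611, 0, 0]) cube([58, 58, 386]);
translate([1611, 272, 0]) cube([58, 58, 386]);


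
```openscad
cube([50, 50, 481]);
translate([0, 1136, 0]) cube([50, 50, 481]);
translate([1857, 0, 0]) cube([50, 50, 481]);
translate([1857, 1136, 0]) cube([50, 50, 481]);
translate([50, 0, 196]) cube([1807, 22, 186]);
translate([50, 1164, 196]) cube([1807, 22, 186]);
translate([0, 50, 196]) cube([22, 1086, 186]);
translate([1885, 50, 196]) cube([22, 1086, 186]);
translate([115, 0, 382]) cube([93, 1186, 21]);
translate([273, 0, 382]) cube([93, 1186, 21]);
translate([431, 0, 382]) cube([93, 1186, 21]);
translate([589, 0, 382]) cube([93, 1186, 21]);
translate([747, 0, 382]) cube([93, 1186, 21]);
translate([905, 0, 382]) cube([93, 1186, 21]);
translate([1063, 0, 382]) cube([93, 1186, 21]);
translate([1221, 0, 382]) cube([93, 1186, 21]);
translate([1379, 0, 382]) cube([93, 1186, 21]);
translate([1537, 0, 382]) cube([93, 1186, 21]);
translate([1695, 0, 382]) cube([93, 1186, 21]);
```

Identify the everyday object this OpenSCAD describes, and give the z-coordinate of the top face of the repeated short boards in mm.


A bed frame. The slat-top height is 403 mm.

Four posts, four rails, and a row of slats — a bed frame. Slats sit on the rails at z = 196 + 186 = 382; with slat thickness 21, the top is 403 mm.


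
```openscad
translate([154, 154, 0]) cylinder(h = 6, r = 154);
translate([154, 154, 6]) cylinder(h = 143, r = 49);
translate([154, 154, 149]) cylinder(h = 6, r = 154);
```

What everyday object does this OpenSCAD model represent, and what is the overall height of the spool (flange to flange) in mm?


A spool. The overall height is 155 mm.

Three coaxial cylinders, large–small–large — a spool. Two 6 mm flanges and a 143 mm core give 6 + 143 + 6 = 155 mm.


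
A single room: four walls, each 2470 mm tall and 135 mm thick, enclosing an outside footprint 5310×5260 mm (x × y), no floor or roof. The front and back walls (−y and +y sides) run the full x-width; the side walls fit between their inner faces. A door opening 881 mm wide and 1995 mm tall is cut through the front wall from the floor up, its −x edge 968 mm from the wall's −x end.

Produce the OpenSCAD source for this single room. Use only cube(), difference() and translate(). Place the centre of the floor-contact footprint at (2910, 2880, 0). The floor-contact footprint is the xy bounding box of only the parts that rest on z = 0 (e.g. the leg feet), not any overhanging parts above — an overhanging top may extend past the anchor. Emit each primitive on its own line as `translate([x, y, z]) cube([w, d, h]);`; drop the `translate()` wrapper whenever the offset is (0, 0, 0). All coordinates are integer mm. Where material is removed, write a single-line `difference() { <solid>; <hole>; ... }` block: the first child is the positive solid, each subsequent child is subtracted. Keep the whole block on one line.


difference() { translate([255, 250, 0]) cube([5310, 135, 2470]); translate([1223, 250, 0]) cube([881, 135, 1995]); }
translate([255, 5375, 0]) cube([5310, 135, 2470]);
translate([255, 385, 0]) cube([135, 4990, 2470]);
translate([5430, 385, 0]) cube([135, 4990, 2470]);


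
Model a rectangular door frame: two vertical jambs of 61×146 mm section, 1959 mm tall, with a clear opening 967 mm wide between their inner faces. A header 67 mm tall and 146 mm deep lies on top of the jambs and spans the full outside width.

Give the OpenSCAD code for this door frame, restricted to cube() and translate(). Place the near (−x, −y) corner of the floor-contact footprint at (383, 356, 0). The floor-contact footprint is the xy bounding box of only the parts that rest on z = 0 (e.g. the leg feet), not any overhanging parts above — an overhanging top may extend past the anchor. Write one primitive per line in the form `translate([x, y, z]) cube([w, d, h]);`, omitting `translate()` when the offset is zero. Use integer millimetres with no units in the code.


translate([383, 356, 0]) cube([61, 146, 1959]);
translate([1411, 356, 0]) cube([61, 146, 1959]);
translate([383, 356, 1959]) cube([1089, 146, 67]);


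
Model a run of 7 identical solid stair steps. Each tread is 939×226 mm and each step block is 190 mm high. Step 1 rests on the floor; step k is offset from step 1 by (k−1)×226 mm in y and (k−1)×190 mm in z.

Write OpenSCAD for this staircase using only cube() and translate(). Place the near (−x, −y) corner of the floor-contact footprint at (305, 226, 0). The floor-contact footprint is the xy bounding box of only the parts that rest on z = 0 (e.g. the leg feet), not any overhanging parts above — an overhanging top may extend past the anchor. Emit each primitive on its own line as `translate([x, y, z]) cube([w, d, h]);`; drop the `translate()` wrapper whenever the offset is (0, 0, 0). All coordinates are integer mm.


translate([305, 226, 0]) cube([939, 226, 190]);
translate([305, 452, 190]) cube([939, 226, 190]);
translate([305, 678, 380]) cube([939, 226, 190]);
translate([305, 904, 570]) cube([939, 226, 190]);
translate([305, 1130, 760]) cube([939, 226, 190]);
translate([305, 1356, 950]) cube([939, 226, 190]);
translate([305, 1582, 1140]) cube([939, 226, 190]);


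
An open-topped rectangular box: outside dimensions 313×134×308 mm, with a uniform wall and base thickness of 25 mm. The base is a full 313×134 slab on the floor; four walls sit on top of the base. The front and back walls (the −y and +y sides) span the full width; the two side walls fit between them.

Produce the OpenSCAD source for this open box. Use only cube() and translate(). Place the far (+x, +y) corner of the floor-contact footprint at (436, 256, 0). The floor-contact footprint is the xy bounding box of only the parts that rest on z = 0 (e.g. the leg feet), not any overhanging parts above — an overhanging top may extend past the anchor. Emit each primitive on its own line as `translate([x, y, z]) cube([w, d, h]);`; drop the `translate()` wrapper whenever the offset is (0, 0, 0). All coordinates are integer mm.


translate([123, 122, 0]) cube([313, 134, 25]);
translate([123, 122, 25]) cube([313, 25, 283]);
translate([123, 231, 25]) cube([313, 25, 283]);
translate([123, 147, 25]) cube([25, 84, 283]);
translate([411, 147, 25]) cube([25, 84, 283]);


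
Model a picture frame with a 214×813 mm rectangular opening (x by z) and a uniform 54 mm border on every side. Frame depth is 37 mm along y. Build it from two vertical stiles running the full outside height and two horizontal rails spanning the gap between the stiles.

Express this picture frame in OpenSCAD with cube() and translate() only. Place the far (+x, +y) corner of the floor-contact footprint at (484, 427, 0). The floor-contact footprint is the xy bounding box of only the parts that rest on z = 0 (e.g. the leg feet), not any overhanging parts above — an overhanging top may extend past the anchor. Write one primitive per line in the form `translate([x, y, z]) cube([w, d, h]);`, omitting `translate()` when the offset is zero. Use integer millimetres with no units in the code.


translate([162, 390, 0]) cube([54, 37, 921]);
translate([430, 390, 0]) cube([54, 37, 921]);
translate([216, 390, 0]) cube([214, 37, 54]);
translate([216, 390, 867]) cube([214, 37, 54]);


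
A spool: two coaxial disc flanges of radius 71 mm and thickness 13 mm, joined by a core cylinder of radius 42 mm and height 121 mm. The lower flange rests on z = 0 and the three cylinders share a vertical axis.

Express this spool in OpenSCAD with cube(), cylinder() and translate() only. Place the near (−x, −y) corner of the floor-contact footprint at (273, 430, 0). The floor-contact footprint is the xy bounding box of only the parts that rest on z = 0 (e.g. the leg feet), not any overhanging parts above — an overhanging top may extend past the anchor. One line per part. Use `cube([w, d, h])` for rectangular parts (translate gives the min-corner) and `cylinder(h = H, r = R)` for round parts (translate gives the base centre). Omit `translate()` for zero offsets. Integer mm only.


translate([344, 501, 0]) cylinder(h = 13, r = 71);
translate([344, 501, 13]) cylinder(h = 121, r = 42);
translate([344, 501, 134]) cylinder(h = 13, r = 71);


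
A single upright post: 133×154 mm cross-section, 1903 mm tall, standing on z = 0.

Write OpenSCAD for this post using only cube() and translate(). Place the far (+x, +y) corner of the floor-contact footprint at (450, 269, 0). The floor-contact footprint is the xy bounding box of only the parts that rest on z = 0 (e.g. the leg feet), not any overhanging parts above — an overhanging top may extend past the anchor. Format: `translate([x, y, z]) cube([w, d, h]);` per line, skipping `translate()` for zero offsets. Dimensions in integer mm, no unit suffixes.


translate([317, 115, 0]) cube([133, 154, 1903]);


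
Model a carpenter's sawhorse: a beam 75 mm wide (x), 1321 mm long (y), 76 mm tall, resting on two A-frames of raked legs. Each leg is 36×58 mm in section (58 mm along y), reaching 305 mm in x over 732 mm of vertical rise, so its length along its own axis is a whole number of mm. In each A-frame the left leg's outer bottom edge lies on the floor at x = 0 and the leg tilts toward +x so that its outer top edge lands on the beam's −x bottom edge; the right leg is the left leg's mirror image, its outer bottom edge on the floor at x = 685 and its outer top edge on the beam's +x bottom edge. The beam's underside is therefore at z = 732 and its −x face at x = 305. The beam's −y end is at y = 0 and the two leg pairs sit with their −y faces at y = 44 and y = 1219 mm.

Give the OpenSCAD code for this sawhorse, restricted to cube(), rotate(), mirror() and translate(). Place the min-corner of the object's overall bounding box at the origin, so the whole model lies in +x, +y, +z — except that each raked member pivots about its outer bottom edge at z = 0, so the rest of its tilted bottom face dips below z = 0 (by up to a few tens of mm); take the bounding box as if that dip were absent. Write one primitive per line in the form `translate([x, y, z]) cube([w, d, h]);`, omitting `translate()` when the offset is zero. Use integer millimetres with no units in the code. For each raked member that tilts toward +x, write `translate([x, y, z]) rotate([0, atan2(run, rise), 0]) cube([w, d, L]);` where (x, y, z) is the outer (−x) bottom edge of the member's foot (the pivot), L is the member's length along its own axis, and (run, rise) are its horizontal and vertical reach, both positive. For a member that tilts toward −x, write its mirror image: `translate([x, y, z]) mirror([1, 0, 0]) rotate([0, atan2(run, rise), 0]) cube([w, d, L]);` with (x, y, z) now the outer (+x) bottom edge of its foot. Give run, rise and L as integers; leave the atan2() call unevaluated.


translate([305, 0, 732]) cube([75, 1321, 76]);
translate([0, 44, 0]) rotate([0, atan2(305, 732), 0]) cube([36, 58, 793]);
translate([685, 44, 0]) mirror([1, 0, 0]) rotate([0, atan2(305, 732), 0]) cube([36, 58, 793]);
translate([0, 1219, 0]) rotate([0, atan2(305, 732), 0]) cube([36, 58, 793]);
translate([685, 1219, 0]) mirror([1, 0, 0]) rotate([0, atan2(305, 732), 0]) cube([36, 58, 793]);


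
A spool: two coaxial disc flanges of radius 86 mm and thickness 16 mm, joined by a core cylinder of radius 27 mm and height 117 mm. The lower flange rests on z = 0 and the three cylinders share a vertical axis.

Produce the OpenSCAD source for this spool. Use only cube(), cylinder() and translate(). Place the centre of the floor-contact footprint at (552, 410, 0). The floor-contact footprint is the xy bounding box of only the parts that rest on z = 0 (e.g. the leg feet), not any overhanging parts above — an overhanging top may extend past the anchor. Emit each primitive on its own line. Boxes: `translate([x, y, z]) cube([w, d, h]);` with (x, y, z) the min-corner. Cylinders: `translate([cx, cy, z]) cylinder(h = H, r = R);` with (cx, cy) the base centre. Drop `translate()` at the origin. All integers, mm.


translate([552, 410, 0]) cylinder(h = 16, r = 86);
translate([552, 410, 16]) cylinder(h = 117, r = 27);
translate([552, 410, 133]) cylinder(h = 16, r = 86);


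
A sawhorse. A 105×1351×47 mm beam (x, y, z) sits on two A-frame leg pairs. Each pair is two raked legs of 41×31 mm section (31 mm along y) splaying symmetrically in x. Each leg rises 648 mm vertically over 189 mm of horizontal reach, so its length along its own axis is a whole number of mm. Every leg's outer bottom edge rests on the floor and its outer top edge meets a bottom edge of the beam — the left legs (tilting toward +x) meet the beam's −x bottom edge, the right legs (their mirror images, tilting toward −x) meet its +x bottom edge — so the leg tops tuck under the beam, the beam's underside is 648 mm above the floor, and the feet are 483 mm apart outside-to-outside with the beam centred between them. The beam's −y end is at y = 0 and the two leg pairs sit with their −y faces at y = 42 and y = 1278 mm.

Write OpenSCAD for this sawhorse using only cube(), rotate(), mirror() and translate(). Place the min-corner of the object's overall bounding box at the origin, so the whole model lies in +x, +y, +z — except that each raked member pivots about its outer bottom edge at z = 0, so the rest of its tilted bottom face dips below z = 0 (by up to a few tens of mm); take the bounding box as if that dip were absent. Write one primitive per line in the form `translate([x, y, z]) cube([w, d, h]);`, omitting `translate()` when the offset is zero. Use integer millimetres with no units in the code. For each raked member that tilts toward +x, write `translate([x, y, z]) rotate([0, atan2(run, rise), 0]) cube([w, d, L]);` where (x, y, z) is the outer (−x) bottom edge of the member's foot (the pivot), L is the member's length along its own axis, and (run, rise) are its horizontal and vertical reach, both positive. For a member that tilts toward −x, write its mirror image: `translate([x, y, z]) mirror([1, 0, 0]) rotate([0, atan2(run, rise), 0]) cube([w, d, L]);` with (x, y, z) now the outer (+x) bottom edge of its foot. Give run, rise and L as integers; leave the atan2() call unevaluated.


translate([189, 0, 648]) cube([105, 1351, 47]);
translate([0, 42, 0]) rotate([0, atan2(189, 648), 0]) cube([41, 31, 675]);
translate([483, 42, 0]) mirror([1, 0, 0]) rotate([0, atan2(189, 648), 0]) cube([41, 31, 675]);
translate([0, 1278, 0]) rotate([0, atan2(189, 648), 0]) cube([41, 31, 675]);
translate([483, 1278, 0]) mirror([1, 0, 0]) rotate([0, atan2(189, 648), 0]) cube([41, 31, 675]);


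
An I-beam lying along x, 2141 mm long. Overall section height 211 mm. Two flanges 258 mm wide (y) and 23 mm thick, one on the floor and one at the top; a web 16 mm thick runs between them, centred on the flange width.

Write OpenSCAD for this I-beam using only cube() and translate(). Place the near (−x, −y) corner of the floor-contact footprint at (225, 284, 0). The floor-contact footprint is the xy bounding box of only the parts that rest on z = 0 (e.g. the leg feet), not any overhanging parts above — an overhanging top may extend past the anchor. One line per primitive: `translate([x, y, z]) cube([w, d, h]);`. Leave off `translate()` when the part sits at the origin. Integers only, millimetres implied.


translate([225, 284, 0]) cube([2141, 258, 23]);
translate([225, 405, 23]) cube([2141, 16, 165]);
translate([225, 284, 188]) cube([2141, 258, 23]);


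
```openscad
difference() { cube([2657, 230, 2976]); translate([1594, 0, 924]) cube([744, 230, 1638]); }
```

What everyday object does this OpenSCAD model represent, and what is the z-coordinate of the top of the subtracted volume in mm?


A wall with a window opening. The window head height is 2562 mm.

A wall with a rectangular opening subtracted — a window. Sill at z = 924, opening 1638 mm tall, so the head is at 924 + 1638 = 2562 mm.


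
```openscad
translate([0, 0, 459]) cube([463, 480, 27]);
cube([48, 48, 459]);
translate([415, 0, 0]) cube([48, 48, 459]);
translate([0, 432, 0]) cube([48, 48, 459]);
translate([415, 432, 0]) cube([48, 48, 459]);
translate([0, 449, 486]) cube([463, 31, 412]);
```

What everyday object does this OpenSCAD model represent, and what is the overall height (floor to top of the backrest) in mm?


A chair. The overall height is 898 mm.

A slab on four corner posts with a tall panel at the back — a chair. The seat slab sits at z = 459 with thickness 27, and the 412 mm backrest starts at the seat top, so the overall height is 459 + 27 + 412 = 898 mm.


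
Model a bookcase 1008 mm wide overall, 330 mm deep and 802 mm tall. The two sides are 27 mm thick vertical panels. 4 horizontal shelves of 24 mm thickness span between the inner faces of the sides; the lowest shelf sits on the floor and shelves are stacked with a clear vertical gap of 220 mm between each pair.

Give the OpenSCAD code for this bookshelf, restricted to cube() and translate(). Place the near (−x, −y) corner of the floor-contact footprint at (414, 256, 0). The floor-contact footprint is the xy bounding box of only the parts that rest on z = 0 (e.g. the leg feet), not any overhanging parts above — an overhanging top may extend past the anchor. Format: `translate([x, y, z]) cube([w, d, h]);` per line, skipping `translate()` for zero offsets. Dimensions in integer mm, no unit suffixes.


translate([414, 256, 0]) cube([27, 330, 802]);
translate([1395, 256, 0]) cube([27, 330, 802]);
translate([441, 256, 0]) cube([954, 330, 24]);
translate([441, 256, 244]) cube([954, 330, 24]);
translate([441, 256, 488]) cube([954, 330, 24]);
translate([441, 256, 732]) cube([954, 330, 24]);


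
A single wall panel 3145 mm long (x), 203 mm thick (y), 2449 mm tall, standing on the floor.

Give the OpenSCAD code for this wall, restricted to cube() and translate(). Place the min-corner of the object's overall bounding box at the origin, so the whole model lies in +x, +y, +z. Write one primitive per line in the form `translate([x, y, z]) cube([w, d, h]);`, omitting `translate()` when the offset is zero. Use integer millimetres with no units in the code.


cube([3145, 203, 2449]);


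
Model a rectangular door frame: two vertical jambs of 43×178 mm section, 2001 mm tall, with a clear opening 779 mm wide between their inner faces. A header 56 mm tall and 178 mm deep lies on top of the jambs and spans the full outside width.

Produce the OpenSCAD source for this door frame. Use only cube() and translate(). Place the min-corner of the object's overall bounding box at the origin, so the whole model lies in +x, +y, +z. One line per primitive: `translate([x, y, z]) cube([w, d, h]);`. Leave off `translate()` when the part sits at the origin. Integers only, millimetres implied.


cube([43, 178, 2001]);
translate([822, 0, 0]) cube([43, 178, 2001]);
translate([0, 0, 2001]) cube([865, 178, 56]);


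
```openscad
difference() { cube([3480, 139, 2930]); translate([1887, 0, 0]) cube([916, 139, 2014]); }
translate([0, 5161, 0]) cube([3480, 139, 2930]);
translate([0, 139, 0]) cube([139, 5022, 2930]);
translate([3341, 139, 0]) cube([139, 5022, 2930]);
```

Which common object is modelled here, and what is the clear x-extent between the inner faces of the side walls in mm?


A single room. The interior width is 3202 mm.

Four walls enclosing a rectangle with a door in the front wall — a room. Outside width 3480 minus two 139 mm walls gives 3202 mm.


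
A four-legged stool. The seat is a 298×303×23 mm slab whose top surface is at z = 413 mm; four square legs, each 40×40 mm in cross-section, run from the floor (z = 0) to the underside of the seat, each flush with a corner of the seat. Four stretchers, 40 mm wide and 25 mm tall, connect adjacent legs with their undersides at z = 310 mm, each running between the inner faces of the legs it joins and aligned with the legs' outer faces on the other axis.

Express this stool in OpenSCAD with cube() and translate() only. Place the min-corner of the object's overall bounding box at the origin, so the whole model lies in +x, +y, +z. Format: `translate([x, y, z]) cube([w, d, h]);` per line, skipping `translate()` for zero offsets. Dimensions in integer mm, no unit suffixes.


// leg_h = 413 - 23 = 390
// stretcher span = 298 - 2*40 = 218
translate([0, 0, 390]) cube([298, 303, 23]);
cube([40, 40, 390]);
translate([258, 0, 0]) cube([40, 40, 390]);
translate([0, 263, 0]) cube([40, 40, 390]);
translate([258, 263, 0]) cube([40, 40, 390]);
translate([40, 0, 310]) cube([218, 40, 25]);
translate([40, 263, 310]) cube([218, 40, 25]);
translate([0, 40, 310]) cube([40, 223, 25]);
translate([258, 40, 310]) cube([40, 223, 25]);


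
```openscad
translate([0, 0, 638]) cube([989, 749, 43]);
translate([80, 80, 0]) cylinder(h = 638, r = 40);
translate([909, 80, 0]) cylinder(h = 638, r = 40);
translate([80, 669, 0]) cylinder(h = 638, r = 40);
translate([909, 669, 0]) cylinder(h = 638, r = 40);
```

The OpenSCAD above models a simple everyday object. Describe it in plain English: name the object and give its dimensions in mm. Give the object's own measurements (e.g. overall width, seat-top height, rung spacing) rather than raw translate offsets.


A rectangular dining table. The top is 989×749×43 mm with its upper surface at z = 681 mm. It stands on four round legs of 80 mm diameter, each leg's bounding box inset 40 mm from the nearest pair of top edges, running from the floor to the underside of the top.


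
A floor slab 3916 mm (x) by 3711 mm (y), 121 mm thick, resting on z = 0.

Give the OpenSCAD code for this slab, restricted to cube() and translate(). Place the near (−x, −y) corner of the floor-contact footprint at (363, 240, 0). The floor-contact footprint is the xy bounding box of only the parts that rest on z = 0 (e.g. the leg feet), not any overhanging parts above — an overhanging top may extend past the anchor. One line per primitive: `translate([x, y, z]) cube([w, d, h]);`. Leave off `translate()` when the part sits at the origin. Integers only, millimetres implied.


translate([363, 240, 0]) cube([3916, 3711, 121]);
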